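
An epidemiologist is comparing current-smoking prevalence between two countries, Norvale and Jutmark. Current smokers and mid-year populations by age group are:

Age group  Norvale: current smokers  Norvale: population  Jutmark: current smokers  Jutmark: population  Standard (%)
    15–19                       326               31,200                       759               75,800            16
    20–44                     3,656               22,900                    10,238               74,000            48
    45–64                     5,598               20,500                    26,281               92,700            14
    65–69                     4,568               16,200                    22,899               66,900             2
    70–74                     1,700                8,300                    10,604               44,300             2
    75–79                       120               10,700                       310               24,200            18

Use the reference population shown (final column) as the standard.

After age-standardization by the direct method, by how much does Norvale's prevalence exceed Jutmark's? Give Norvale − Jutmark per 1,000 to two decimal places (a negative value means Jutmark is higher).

Age-specific rates per 1,000 for Norvale: 10.449, 159.651, 273.073, 281.975, 204.819, 11.215.
For Jutmark: 10.013, 138.351, 283.506, 342.287, 239.368, 12.810.
Standard weights: 0.16, 0.48, 0.14, 0.02, 0.02, 0.18.
Norvale: 0.1600×10.449 + 0.4800×159.651 + 0.1400×273.073 + 0.0200×281.975 + 0.0200×204.819 + 0.1800×11.215 = 128.2889 per 1,000.
Jutmark: 0.1600×10.013 + 0.4800×138.351 + 0.1400×283.506 + 0.0200×342.287 + 0.0200×239.368 + 0.1800×12.810 = 121.6405 per 1,000.
Difference = 128.2889 − 121.6405 = 6.6485.

6.65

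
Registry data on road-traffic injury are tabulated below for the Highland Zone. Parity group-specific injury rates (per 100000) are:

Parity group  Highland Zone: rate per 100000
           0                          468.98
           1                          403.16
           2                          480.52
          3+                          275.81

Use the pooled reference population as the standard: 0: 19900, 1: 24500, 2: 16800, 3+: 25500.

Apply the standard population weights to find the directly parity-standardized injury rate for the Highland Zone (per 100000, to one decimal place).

Standard total = 86700; weights = 0.2295, 0.2826, 0.1938, 0.2941.
Standardized rate: 0.2295×468.98 + 0.2826×403.16 + 0.1938×480.52 + 0.2941×275.81 = 395.8018 per 100000.

395.8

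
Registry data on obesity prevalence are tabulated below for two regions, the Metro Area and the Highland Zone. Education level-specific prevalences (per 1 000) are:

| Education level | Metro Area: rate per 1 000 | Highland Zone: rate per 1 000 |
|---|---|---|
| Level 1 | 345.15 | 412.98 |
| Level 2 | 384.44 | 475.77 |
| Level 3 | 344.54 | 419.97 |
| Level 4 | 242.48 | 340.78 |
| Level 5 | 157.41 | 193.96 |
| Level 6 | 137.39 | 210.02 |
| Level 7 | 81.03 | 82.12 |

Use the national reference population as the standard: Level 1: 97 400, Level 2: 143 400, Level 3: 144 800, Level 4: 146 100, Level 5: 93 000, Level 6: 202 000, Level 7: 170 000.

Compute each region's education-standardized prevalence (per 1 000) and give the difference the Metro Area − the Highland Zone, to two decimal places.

Standard total = 996 700; weights = 0.0977, 0.1439, 0.1453, 0.1466, 0.0933, 0.2027, 0.1706.
The Metro Area: 0.0977×345.15 + 0.1439×384.44 + 0.1453×344.54 + 0.1466×242.48 + 0.0933×157.41 + 0.2027×137.39 + 0.1706×81.03 = 230.9913 per 1 000.
The Highland Zone: 0.0977×412.98 + 0.1439×475.77 + 0.1453×419.97 + 0.1466×340.78 + 0.0933×193.96 + 0.2027×210.02 + 0.1706×82.12 = 294.4437 per 1 000.
Difference = 230.9913 − 294.4437 = -63.4524.

-63.45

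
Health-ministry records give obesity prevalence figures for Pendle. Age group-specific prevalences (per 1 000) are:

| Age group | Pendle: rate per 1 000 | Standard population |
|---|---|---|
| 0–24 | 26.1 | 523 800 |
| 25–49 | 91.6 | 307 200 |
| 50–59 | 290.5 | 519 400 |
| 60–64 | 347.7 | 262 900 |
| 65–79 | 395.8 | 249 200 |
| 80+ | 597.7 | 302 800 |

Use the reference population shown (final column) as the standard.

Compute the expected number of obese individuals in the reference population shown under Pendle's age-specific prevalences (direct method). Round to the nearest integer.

563724

Expected obese individuals = Σ (standard pop × age-specific rate ÷ 1 000)
= 523 800×26.1/1 000 + 307 200×91.6/1 000 + 519 400×290.5/1 000 + 262 900×347.7/1 000 + 249 200×395.8/1 000 + 302 800×597.7/1 000
= 13671.18 + 28139.52 + 150885.70 + 91410.33 + 98633.36 + 180983.56 = 563723.65.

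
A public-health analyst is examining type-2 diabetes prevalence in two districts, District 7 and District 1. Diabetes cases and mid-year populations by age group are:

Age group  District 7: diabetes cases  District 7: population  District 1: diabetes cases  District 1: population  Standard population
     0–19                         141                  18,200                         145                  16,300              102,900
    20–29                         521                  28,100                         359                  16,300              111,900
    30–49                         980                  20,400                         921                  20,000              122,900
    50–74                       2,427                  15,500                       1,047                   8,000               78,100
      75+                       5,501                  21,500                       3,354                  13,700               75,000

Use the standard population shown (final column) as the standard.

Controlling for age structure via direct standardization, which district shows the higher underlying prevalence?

District 7

Age-specific rates per 1,000 for District 7: 7.747, 18.541, 48.039, 156.581, 255.860.
For District 1: 8.896, 22.025, 46.050, 130.875, 244.818.
Standard total = 490,800; weights = 0.2097, 0.2280, 0.2504, 0.1591, 0.1528.
District 7: 0.2097×7.747 + 0.2280×18.541 + 0.2504×48.039 + 0.1591×156.581 + 0.1528×255.860 = 81.8957 per 1,000.
District 1: 0.2097×8.896 + 0.2280×22.025 + 0.2504×46.050 + 0.1591×130.875 + 0.1528×244.818 = 76.6547 per 1,000.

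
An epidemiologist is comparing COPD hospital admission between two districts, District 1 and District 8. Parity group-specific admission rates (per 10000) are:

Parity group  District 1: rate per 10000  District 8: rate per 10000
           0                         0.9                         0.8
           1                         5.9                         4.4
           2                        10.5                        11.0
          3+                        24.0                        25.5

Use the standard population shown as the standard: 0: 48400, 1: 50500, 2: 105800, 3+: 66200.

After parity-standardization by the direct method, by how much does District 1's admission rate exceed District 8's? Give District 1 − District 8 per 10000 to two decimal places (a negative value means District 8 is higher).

Standard total = 270900; weights = 0.1787, 0.1864, 0.3906, 0.2444.
District 1: 0.1787×0.9 + 0.1864×5.9 + 0.3906×10.5 + 0.2444×24.0 = 11.2263 per 10000.
District 8: 0.1787×0.8 + 0.1864×4.4 + 0.3906×11.0 + 0.2444×25.5 = 11.4907 per 10000.
Difference = 11.2263 − 11.4907 = -0.2643.

-0.26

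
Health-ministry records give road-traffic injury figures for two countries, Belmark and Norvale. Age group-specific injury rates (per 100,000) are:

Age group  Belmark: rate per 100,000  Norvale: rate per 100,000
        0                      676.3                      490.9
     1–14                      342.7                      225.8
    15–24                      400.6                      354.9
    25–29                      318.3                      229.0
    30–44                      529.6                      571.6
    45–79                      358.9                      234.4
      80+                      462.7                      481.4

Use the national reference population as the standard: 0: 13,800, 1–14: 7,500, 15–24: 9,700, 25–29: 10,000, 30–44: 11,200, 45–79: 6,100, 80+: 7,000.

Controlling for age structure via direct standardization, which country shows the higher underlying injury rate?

Standard total = 65,300; weights = 0.2113, 0.1149, 0.1485, 0.1531, 0.1715, 0.0934, 0.1072.
Belmark: 0.2113×676.3 + 0.1149×342.7 + 0.1485×400.6 + 0.1531×318.3 + 0.1715×529.6 + 0.0934×358.9 + 0.1072×462.7 = 464.4980 per 100,000.
Norvale: 0.2113×490.9 + 0.1149×225.8 + 0.1485×354.9 + 0.1531×229.0 + 0.1715×571.6 + 0.0934×234.4 + 0.1072×481.4 = 389.0047 per 100,000.

Belmark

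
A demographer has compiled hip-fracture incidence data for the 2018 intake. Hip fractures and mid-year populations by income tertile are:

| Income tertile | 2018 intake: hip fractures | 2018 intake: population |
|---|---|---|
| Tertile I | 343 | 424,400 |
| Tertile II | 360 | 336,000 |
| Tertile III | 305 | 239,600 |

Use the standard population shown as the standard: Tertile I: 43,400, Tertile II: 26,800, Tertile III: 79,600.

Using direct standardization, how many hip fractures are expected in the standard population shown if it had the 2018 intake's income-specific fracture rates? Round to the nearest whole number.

Income-specific rates per 100,000 for the 2018 intake: 80.82, 107.14, 127.30.
Expected hip fractures = Σ (standard pop × income-specific rate ÷ 100,000)
= 43,400×80.82/100,000 + 26,800×107.14/100,000 + 79,600×127.30/100,000
= 35.08 + 28.71 + 101.33 = 165.12.

165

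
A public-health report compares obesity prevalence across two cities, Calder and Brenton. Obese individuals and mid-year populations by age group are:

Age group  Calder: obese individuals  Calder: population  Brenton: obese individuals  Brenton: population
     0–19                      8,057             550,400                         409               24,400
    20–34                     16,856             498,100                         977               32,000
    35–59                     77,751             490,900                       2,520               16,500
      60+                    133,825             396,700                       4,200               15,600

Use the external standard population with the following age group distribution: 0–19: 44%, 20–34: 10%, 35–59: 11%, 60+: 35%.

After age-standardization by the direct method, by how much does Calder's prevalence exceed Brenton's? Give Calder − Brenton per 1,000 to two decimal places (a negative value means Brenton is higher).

23.86

Age-specific rates per 1,000 for Calder: 14.638, 33.841, 158.385, 337.346.
For Brenton: 16.762, 30.531, 152.727, 269.231.
Standard weights: 0.44, 0.10, 0.11, 0.35.
Calder: 0.4400×14.638 + 0.1000×33.841 + 0.1100×158.385 + 0.3500×337.346 = 145.3182 per 1,000.
Brenton: 0.4400×16.762 + 0.1000×30.531 + 0.1100×152.727 + 0.3500×269.231 = 121.4593 per 1,000.
Difference = 145.3182 − 121.4593 = 23.8589.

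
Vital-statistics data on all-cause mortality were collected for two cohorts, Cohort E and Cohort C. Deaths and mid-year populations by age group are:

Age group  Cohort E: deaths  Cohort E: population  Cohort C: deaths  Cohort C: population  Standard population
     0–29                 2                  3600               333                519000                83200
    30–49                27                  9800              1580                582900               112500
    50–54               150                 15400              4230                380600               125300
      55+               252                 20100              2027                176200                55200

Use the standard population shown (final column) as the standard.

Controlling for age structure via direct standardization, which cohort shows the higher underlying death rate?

Age-specific rates per 100000 for Cohort E: 55.56, 275.51, 974.03, 1253.73.
For Cohort C: 64.16, 271.06, 1111.40, 1150.40.
Standard total = 376200; weights = 0.2212, 0.2990, 0.3331, 0.1467.
Cohort E: 0.2212×55.56 + 0.2990×275.51 + 0.3331×974.03 + 0.1467×1253.73 = 603.0530 per 100000.
Cohort C: 0.2212×64.16 + 0.2990×271.06 + 0.3331×1111.40 + 0.1467×1150.40 = 634.2187 per 100000.
The crude rates (881.39 vs 492.55) would put Cohort E higher, but that reflects its age composition; once standardized to a common age structure, Cohort C has the higher underlying rate.

Cohort C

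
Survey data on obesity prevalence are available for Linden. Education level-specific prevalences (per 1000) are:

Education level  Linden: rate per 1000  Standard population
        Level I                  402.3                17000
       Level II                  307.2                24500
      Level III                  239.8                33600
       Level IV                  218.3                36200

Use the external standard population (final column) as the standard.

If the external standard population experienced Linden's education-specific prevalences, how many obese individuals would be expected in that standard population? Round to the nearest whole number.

Expected obese individuals = Σ (standard pop × education-specific rate ÷ 1000)
= 17000×402.3/1000 + 24500×307.2/1000 + 33600×239.8/1000 + 36200×218.3/1000
= 6839.10 + 7526.40 + 8057.28 + 7902.46 = 30325.24.

30325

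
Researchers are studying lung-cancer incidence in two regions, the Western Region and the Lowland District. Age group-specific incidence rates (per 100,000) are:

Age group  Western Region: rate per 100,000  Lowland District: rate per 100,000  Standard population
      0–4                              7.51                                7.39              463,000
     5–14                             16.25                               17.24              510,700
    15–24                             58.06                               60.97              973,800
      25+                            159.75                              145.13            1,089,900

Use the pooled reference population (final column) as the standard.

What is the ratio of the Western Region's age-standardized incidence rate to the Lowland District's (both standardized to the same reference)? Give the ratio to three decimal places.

Standard total = 3,037,400; weights = 0.1524, 0.1681, 0.3206, 0.3588.
The Western Region: 0.1524×7.51 + 0.1681×16.25 + 0.3206×58.06 + 0.3588×159.75 = 79.8138 per 100,000.
The Lowland District: 0.1524×7.39 + 0.1681×17.24 + 0.3206×60.97 + 0.3588×145.13 = 75.6488 per 100,000.
Ratio = 79.8138 ÷ 75.6488 = 1.05506.

1.055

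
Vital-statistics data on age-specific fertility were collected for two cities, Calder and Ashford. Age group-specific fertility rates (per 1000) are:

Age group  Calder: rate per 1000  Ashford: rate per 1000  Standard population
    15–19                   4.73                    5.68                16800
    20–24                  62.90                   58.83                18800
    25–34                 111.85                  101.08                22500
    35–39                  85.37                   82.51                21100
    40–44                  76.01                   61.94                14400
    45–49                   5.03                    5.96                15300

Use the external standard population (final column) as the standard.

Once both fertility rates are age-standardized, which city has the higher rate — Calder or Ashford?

Standard total = 108900; weights = 0.1543, 0.1726, 0.2066, 0.1938, 0.1322, 0.1405.
Calder: 0.1543×4.73 + 0.1726×62.90 + 0.2066×111.85 + 0.1938×85.37 + 0.1322×76.01 + 0.1405×5.03 = 61.9965 per 1000.
Ashford: 0.1543×5.68 + 0.1726×58.83 + 0.2066×101.08 + 0.1938×82.51 + 0.1322×61.94 + 0.1405×5.96 = 56.9312 per 1000.

Calder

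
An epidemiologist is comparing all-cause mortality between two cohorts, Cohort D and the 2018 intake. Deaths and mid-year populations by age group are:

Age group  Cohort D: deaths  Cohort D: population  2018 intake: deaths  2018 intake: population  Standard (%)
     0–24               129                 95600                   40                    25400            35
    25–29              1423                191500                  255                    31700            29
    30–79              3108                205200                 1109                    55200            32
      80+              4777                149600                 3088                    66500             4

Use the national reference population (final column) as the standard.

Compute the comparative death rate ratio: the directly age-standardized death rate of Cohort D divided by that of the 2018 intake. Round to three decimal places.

Age-specific rates per 100000 for Cohort D: 134.94, 743.08, 1514.62, 3193.18.
For the 2018 intake: 157.48, 804.42, 2009.06, 4643.61.
Standard weights: 0.35, 0.29, 0.32, 0.04.
Cohort D: 0.3500×134.94 + 0.2900×743.08 + 0.3200×1514.62 + 0.0400×3193.18 = 875.1271 per 100000.
The 2018 intake: 0.3500×157.48 + 0.2900×804.42 + 0.3200×2009.06 + 0.0400×4643.61 = 1117.0418 per 100000.
Ratio = 875.1271 ÷ 1117.0418 = 0.78343.

0.783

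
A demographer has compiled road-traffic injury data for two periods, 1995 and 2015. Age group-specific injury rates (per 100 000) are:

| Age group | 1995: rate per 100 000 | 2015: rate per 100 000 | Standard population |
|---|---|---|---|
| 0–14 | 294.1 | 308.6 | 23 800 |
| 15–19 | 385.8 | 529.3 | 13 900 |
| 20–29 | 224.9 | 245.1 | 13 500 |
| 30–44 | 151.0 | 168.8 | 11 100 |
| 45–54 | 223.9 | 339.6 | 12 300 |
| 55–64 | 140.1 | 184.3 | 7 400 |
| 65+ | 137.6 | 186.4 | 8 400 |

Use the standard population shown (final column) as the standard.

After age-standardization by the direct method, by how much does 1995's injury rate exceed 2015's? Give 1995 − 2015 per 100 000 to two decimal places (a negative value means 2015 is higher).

-54.98

Standard total = 90 400; weights = 0.2633, 0.1538, 0.1493, 0.1228, 0.1361, 0.0819, 0.0929.
1995: 0.2633×294.1 + 0.1538×385.8 + 0.1493×224.9 + 0.1228×151.0 + 0.1361×223.9 + 0.0819×140.1 + 0.0929×137.6 = 243.5951 per 100 000.
2015: 0.2633×308.6 + 0.1538×529.3 + 0.1493×245.1 + 0.1228×168.8 + 0.1361×339.6 + 0.0819×184.3 + 0.0929×186.4 = 298.5746 per 100 000.
Difference = 243.5951 − 298.5746 = -54.9794.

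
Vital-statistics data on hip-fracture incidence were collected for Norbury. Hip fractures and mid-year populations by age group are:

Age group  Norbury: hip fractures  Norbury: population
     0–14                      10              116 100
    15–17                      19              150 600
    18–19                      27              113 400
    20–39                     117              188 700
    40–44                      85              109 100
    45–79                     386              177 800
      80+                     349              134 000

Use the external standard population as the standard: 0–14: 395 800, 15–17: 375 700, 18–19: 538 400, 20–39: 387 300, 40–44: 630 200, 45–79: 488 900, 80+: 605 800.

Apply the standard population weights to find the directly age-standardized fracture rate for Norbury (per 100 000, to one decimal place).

Age-specific rates per 100 000 for Norbury: 8.61, 12.62, 23.81, 62.00, 77.91, 217.10, 260.45.
Standard total = 3 422 100; weights = 0.1157, 0.1098, 0.1573, 0.1132, 0.1842, 0.1429, 0.1770.
Standardized rate: 0.1157×8.61 + 0.1098×12.62 + 0.1573×23.81 + 0.1132×62.00 + 0.1842×77.91 + 0.1429×217.10 + 0.1770×260.45 = 104.6139 per 100 000.

104.6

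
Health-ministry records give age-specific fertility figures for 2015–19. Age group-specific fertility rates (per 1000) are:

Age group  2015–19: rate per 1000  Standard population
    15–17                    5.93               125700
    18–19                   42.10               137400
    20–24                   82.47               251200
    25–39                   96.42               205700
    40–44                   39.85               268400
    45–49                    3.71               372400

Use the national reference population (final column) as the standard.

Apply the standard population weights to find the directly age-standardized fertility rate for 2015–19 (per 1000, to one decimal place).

Standard total = 1360800; weights = 0.0924, 0.1010, 0.1846, 0.1512, 0.1972, 0.2737.
Standardized rate: 0.0924×5.93 + 0.1010×42.10 + 0.1846×82.47 + 0.1512×96.42 + 0.1972×39.85 + 0.2737×3.71 = 43.4725 per 1000.

43.5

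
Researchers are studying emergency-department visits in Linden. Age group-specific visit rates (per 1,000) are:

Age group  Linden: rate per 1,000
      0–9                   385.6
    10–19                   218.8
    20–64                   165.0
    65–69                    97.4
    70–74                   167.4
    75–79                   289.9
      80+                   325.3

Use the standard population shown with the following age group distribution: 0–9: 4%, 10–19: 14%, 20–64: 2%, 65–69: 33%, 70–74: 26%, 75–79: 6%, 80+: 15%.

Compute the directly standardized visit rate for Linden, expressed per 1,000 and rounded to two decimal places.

191.21

Standard weights: 0.04, 0.14, 0.02, 0.33, 0.26, 0.06, 0.15.
Standardized rate: 0.0400×385.6 + 0.1400×218.8 + 0.0200×165.0 + 0.3300×97.4 + 0.2600×167.4 + 0.0600×289.9 + 0.1500×325.3 = 191.2110 per 1,000.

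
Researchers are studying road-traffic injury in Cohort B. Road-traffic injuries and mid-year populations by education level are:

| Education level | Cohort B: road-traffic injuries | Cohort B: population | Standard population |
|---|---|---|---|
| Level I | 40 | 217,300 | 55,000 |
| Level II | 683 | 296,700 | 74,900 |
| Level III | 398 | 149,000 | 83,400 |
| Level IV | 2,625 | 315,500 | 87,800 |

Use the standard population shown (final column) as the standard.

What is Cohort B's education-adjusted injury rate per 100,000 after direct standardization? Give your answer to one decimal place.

377.2

Education-specific rates per 100,000 for Cohort B: 18.41, 230.20, 267.11, 832.01.
Standard total = 301,100; weights = 0.1827, 0.2488, 0.2770, 0.2916.
Standardized rate: 0.1827×18.41 + 0.2488×230.20 + 0.2770×267.11 + 0.2916×832.01 = 377.2247 per 100,000.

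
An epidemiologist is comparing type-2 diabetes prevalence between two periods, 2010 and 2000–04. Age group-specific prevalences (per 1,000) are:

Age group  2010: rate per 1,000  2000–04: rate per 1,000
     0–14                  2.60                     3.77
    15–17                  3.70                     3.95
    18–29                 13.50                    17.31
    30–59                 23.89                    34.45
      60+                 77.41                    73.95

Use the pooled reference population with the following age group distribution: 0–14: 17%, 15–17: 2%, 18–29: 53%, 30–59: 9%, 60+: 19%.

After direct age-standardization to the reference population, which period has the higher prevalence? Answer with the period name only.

Standard weights: 0.17, 0.02, 0.53, 0.09, 0.19.
2010: 0.1700×2.60 + 0.0200×3.70 + 0.5300×13.50 + 0.0900×23.89 + 0.1900×77.41 = 24.5290 per 1,000.
2000–04: 0.1700×3.77 + 0.0200×3.95 + 0.5300×17.31 + 0.0900×34.45 + 0.1900×73.95 = 27.0452 per 1,000.

2000–04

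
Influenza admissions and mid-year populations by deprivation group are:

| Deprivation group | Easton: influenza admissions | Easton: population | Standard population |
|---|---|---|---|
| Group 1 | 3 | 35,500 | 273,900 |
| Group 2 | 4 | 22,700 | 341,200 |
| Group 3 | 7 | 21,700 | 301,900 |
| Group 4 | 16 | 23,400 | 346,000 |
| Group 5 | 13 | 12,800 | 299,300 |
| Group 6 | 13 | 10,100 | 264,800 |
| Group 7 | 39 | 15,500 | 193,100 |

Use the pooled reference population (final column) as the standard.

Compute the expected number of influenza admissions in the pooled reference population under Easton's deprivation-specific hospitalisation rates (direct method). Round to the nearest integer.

1548

Deprivation-specific rates per 100,000 for Easton: 8.45, 17.62, 32.26, 68.38, 101.56, 128.71, 251.61.
Expected influenza admissions = Σ (standard pop × deprivation-specific rate ÷ 100,000)
= 273,900×8.45/100,000 + 341,200×17.62/100,000 + 301,900×32.26/100,000 + 346,000×68.38/100,000 + 299,300×101.56/100,000 + 264,800×128.71/100,000 + 193,100×251.61/100,000
= 23.15 + 60.12 + 97.39 + 236.58 + 303.98 + 340.83 + 485.86 = 1547.91.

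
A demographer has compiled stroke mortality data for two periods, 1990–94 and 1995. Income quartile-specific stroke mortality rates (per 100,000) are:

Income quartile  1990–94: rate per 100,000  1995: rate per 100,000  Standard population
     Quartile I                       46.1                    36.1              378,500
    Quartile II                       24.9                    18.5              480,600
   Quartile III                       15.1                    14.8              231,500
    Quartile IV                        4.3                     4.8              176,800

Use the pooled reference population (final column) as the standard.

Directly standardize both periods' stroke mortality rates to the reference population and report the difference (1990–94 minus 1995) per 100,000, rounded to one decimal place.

Standard total = 1,267,400; weights = 0.2986, 0.3792, 0.1827, 0.1395.
1990–94: 0.2986×46.1 + 0.3792×24.9 + 0.1827×15.1 + 0.1395×4.3 = 26.5675 per 100,000.
1995: 0.2986×36.1 + 0.3792×18.5 + 0.1827×14.8 + 0.1395×4.8 = 21.1692 per 100,000.
Difference = 26.5675 − 21.1692 = 5.3984.

5.4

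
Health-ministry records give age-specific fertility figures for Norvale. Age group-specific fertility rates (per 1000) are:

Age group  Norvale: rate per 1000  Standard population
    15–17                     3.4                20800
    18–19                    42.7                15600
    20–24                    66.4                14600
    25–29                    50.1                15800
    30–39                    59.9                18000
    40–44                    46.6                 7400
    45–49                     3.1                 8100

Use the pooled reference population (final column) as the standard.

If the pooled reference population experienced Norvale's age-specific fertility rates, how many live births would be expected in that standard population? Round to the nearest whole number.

3946

Expected live births = Σ (standard pop × age-specific rate ÷ 1000)
= 20800×3.4/1000 + 15600×42.7/1000 + 14600×66.4/1000 + 15800×50.1/1000 + 18000×59.9/1000 + 7400×46.6/1000 + 8100×3.1/1000
= 70.72 + 666.12 + 969.44 + 791.58 + 1078.20 + 344.84 + 25.11 = 3946.01.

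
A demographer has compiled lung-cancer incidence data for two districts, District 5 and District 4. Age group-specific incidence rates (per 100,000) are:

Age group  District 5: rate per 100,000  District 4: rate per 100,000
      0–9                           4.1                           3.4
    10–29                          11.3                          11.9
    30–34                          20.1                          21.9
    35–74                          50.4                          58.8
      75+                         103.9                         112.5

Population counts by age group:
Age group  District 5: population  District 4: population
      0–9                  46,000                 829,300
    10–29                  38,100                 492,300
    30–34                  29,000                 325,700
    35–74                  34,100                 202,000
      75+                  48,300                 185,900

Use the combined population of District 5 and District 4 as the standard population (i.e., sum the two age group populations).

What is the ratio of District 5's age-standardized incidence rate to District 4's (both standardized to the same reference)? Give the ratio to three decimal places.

Combined standard total = 2,230,700; weights = 0.3924, 0.2378, 0.1590, 0.1058, 0.1050.
District 5: 0.3924×4.1 + 0.2378×11.3 + 0.1590×20.1 + 0.1058×50.4 + 0.1050×103.9 = 23.7345 per 100,000.
District 4: 0.3924×3.4 + 0.2378×11.9 + 0.1590×21.9 + 0.1058×58.8 + 0.1050×112.5 = 25.6807 per 100,000.
Ratio = 23.7345 ÷ 25.6807 = 0.92422.

0.924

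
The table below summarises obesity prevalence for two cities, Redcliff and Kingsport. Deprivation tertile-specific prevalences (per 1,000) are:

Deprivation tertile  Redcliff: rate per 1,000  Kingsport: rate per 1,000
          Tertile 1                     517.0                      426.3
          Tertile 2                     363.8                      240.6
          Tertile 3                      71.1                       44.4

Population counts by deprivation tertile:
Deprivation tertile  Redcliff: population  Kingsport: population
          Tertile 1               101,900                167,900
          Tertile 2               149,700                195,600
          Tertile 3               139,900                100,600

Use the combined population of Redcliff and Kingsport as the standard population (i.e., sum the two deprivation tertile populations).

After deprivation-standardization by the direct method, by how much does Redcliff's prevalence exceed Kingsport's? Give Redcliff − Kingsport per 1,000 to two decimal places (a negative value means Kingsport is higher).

Combined standard total = 855,600; weights = 0.3153, 0.4036, 0.2811.
Redcliff: 0.3153×517.0 + 0.4036×363.8 + 0.2811×71.1 = 329.8344 per 1,000.
Kingsport: 0.3153×426.3 + 0.4036×240.6 + 0.2811×44.4 = 244.0079 per 1,000.
Difference = 329.8344 − 244.0079 = 85.8265.

85.83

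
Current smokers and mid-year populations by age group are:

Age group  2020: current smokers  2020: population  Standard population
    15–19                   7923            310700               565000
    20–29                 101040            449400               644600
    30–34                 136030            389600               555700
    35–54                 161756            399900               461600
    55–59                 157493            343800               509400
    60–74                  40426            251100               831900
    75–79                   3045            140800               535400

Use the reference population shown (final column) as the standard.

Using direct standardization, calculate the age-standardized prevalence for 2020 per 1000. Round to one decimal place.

223.9

Age-specific rates per 1000 for 2020: 25.500, 224.833, 349.153, 404.491, 458.095, 160.996, 21.626.
Standard total = 4103600; weights = 0.1377, 0.1571, 0.1354, 0.1125, 0.1241, 0.2027, 0.1305.
Standardized rate: 0.1377×25.500 + 0.1571×224.833 + 0.1354×349.153 + 0.1125×404.491 + 0.1241×458.095 + 0.2027×160.996 + 0.1305×21.626 = 223.9344 per 1000.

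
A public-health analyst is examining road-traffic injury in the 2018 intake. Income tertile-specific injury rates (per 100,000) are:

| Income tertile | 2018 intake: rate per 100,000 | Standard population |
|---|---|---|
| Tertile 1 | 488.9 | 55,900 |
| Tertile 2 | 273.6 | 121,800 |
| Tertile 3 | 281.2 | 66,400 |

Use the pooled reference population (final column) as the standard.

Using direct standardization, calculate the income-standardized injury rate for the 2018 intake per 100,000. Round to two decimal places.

Standard total = 244,100; weights = 0.2290, 0.4990, 0.2720.
Standardized rate: 0.2290×488.9 + 0.4990×273.6 + 0.2720×281.2 = 324.9720 per 100,000.

324.97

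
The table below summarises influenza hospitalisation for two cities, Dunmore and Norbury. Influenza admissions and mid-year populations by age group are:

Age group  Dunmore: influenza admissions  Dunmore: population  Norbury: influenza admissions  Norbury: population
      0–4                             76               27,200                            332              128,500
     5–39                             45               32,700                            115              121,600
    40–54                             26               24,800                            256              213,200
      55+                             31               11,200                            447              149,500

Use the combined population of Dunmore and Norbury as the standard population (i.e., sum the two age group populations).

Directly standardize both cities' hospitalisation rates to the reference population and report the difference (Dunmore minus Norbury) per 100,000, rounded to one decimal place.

3.8

Age-specific rates per 100,000 for Dunmore: 279.41, 137.61, 104.84, 276.79.
For Norbury: 258.37, 94.57, 120.08, 299.00.
Combined standard total = 708,700; weights = 0.2197, 0.2177, 0.3358, 0.2268.
Dunmore: 0.2197×279.41 + 0.2177×137.61 + 0.3358×104.84 + 0.2268×276.79 = 189.3177 per 100,000.
Norbury: 0.2197×258.37 + 0.2177×94.57 + 0.3358×120.08 + 0.2268×299.00 = 185.4758 per 100,000.
Difference = 189.3177 − 185.4758 = 3.8419.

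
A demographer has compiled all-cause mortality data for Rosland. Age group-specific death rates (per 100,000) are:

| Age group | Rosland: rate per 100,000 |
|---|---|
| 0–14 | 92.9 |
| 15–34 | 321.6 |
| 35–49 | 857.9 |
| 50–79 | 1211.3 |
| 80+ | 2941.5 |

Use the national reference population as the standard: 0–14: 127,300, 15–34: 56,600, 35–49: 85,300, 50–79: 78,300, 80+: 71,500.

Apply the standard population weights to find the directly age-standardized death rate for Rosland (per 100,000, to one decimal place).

974.6

Standard total = 419,000; weights = 0.3038, 0.1351, 0.2036, 0.1869, 0.1706.
Standardized rate: 0.3038×92.9 + 0.1351×321.6 + 0.2036×857.9 + 0.1869×1211.3 + 0.1706×2941.5 = 974.6292 per 100,000.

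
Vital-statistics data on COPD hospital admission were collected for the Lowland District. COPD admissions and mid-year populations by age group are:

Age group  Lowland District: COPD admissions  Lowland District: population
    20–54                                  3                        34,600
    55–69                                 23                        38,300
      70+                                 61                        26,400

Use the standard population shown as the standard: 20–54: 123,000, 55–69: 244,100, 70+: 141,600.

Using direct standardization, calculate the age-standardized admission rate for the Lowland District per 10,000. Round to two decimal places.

Age-specific rates per 10,000 for the Lowland District: 0.87, 6.01, 23.11.
Standard total = 508,700; weights = 0.2418, 0.4799, 0.2784.
Standardized rate: 0.2418×0.87 + 0.4799×6.01 + 0.2784×23.11 = 9.5230 per 10,000.

9.52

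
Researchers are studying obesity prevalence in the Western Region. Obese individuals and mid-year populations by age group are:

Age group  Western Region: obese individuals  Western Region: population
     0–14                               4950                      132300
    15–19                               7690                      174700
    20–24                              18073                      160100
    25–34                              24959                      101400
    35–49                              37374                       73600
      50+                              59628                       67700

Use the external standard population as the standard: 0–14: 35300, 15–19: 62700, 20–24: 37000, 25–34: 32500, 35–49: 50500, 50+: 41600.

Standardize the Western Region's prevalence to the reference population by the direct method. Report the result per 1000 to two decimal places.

Age-specific rates per 1000 for the Western Region: 37.415, 44.018, 112.886, 246.144, 507.799, 880.768.
Standard total = 259600; weights = 0.1360, 0.2415, 0.1425, 0.1252, 0.1945, 0.1602.
Standardized rate: 0.1360×37.415 + 0.2415×44.018 + 0.1425×112.886 + 0.1252×246.144 + 0.1945×507.799 + 0.1602×880.768 = 302.5460 per 1000.

302.55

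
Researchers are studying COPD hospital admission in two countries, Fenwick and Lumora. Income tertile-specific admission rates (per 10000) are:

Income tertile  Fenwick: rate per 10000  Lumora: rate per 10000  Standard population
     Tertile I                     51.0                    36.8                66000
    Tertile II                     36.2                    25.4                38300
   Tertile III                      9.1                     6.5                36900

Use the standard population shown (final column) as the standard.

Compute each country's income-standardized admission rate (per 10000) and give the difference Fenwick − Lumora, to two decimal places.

10.25

Standard total = 141200; weights = 0.4674, 0.2712, 0.2613.
Fenwick: 0.4674×51.0 + 0.2712×36.2 + 0.2613×9.1 = 36.0358 per 10000.
Lumora: 0.4674×36.8 + 0.2712×25.4 + 0.2613×6.5 = 25.7894 per 10000.
Difference = 36.0358 − 25.7894 = 10.2463.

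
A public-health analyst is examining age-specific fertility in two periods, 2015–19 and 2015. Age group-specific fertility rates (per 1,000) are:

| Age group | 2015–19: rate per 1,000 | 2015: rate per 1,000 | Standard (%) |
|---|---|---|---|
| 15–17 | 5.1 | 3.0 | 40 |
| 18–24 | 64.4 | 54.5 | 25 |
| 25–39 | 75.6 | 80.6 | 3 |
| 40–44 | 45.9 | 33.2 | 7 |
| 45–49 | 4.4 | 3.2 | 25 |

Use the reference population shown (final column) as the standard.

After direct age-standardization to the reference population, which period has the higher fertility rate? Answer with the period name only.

Standard weights: 0.40, 0.25, 0.03, 0.07, 0.25.
2015–19: 0.4000×5.1 + 0.2500×64.4 + 0.0300×75.6 + 0.0700×45.9 + 0.2500×4.4 = 24.7210 per 1,000.
2015: 0.4000×3.0 + 0.2500×54.5 + 0.0300×80.6 + 0.0700×33.2 + 0.2500×3.2 = 20.3670 per 1,000.

2015–19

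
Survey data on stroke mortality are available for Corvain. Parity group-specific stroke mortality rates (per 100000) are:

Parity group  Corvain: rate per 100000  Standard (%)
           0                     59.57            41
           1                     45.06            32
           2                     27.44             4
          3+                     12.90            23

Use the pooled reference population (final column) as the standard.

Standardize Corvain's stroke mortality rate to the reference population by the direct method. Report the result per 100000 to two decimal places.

42.91

Standard weights: 0.41, 0.32, 0.04, 0.23.
Standardized rate: 0.4100×59.57 + 0.3200×45.06 + 0.0400×27.44 + 0.2300×12.90 = 42.9075 per 100000.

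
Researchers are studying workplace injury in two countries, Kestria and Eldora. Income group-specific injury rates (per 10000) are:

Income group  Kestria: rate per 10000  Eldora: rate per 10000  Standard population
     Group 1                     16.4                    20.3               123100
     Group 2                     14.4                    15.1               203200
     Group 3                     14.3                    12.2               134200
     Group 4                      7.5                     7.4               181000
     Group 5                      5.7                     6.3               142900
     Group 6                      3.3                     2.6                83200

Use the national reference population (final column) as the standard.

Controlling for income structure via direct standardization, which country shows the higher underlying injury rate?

Eldora

Standard total = 867600; weights = 0.1419, 0.2342, 0.1547, 0.2086, 0.1647, 0.0959.
Kestria: 0.1419×16.4 + 0.2342×14.4 + 0.1547×14.3 + 0.2086×7.5 + 0.1647×5.7 + 0.0959×3.3 = 10.7314 per 10000.
Eldora: 0.1419×20.3 + 0.2342×15.1 + 0.1547×12.2 + 0.2086×7.4 + 0.1647×6.3 + 0.0959×2.6 = 11.1347 per 10000.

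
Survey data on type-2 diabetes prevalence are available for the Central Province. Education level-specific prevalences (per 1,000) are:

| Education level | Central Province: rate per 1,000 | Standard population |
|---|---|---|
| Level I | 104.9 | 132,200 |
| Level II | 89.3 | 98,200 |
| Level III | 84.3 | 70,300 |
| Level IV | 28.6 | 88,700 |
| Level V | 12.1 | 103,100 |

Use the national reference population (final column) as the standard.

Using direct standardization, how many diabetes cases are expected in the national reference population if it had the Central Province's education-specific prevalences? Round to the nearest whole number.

32348

Expected diabetes cases = Σ (standard pop × education-specific rate ÷ 1,000)
= 132,200×104.9/1,000 + 98,200×89.3/1,000 + 70,300×84.3/1,000 + 88,700×28.6/1,000 + 103,100×12.1/1,000
= 13867.78 + 8769.26 + 5926.29 + 2536.82 + 1247.51 = 32347.66.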